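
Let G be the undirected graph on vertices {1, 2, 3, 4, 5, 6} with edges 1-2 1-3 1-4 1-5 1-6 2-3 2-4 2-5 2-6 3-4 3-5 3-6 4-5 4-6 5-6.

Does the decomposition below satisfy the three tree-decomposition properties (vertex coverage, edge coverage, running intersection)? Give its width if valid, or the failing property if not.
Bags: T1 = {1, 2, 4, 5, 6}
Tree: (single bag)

A tree decomposition must satisfy three properties: every vertex lies in some bag; for every edge, both endpoints lie together in some bag; and for every vertex, the bags containing it form a connected subtree. Here vertex 3 appears in no bag, so the decomposition is invalid.

No — vertex 3 appears in no bag.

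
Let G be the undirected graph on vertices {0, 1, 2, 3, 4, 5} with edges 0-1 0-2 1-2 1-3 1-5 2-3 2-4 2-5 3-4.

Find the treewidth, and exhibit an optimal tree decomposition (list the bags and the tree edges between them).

The largest bag has 3 vertices, giving width 2; this decomposition certifies tw(G) ≤ 2. Conversely, {0, 1, 2} is a clique of size 3, and the vertices of any clique must share a bag in every tree decomposition; so some bag has ≥ 3 vertices and tw(G) ≥ 2. Hence tw(G) = 2 exactly.

Treewidth 2.
Bags: B1 = {1, 2, 3}  B2 = {0, 1, 2}  B3 = {2, 3, 4}  B4 = {1, 2, 5}
Tree: B1–B2, B1–B3, B1–B4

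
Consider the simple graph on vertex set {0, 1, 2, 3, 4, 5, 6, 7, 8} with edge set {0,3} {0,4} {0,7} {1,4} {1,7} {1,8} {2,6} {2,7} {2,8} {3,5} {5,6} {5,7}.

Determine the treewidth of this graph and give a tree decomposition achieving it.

Treewidth 3.
One optimal decomposition is:
Bags: B1 = {0, 3, 4, 5}  B2 = {0, 4, 5, 7}  B3 = {1, 4, 5, 7}  B4 = {1, 5, 6, 7}  B5 = {1, 2, 6, 7}  B6 = {1, 2, 6, 8}
Tree: B1–B2, B2–B3, B3–B4, B4–B5, B5–B6

Every bag has size at most 4, so the width is 4 − 1 = 3 and tw(G) ≤ 3. For the lower bound: the 4 vertex sets {0,3,4}, {5}, {7}, {1,2,6,8} are disjoint, each induces a connected subgraph, and every pair is joined by at least one edge of G. Contracting each set to a single vertex therefore yields K_{4} as a minor, and since treewidth is minor-monotone, tw(G) ≥ tw(K_{4}) = 3. Hence tw(G) = 3 exactly.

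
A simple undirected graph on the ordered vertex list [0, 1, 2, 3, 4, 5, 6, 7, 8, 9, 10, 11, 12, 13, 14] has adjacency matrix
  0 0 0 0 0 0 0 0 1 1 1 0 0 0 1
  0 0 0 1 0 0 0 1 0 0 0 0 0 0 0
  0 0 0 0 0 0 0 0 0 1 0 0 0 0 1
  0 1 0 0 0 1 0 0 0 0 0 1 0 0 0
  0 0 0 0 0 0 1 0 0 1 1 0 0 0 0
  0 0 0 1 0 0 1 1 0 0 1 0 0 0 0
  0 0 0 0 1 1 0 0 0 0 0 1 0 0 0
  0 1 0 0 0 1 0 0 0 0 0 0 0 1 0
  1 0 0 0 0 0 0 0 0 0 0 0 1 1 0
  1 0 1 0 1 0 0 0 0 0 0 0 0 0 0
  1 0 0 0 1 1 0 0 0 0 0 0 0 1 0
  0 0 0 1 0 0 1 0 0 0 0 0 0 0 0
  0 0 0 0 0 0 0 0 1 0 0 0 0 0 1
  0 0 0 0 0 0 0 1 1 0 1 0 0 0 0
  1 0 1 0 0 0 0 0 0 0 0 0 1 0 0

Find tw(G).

3

A width-3 tree decomposition is:
Bags: B1 = {1, 3, 6, 11}  B2 = {1, 3, 5, 6}  B3 = {1, 5, 6, 7}  B4 = {4, 5, 6, 7}  B5 = {4, 5, 7, 10}  B6 = {4, 7, 10, 13}  B7 = {4, 9, 10, 13}  B8 = {0, 9, 10, 13}  B9 = {0, 8, 9, 13}  B10 = {0, 2, 8, 9}  B11 = {0, 2, 8, 14}  B12 = {2, 8, 12, 14}
Tree: B1–B2, B2–B3, B3–B4, B4–B5, B5–B6, B6–B7, B7–B8, B8–B9, B9–B10, B10–B11, B11–B12
Every bag has size at most 4, so the width is 4 − 1 = 3 and tw(G) ≤ 3. For the lower bound: the 4 vertex sets {1,3,11}, {6}, {5}, {4,7,10,13} are disjoint, each induces a connected subgraph, and every pair is joined by at least one edge of G. Contracting each set to a single vertex therefore yields K_{4} as a minor, and since treewidth is minor-monotone, tw(G) ≥ tw(K_{4}) = 3. The upper and lower bounds meet at 3, so that is the treewidth.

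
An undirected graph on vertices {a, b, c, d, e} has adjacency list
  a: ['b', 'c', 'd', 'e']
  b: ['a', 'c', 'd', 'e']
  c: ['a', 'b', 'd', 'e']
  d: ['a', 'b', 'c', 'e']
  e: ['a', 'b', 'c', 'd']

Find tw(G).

4

A width-4 tree decomposition is:
Bags: B1 = {a, b, c, d, e}
Tree: (single bag)
With just one bag of size 5, the width is 5 − 1 = 4, so tw(G) ≤ 4. On the other hand G contains the 5-clique {a, b, c, d, e}. A clique must lie in a single bag of any decomposition, so no decomposition can have width below 4. Therefore the treewidth is 4.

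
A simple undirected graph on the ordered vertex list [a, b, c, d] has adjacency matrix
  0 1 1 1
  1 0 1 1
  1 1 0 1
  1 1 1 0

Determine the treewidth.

3

A width-3 tree decomposition is:
Bags: B1 = {a, b, c, d}
Tree: (single bag)
A single bag containing all 4 vertices is trivially a valid decomposition of width 3. For the lower bound, the 4 vertices {a, b, c, d} are pairwise adjacent, and any tree decomposition puts a clique entirely inside one bag — forcing width ≥ 3. Hence tw(G) = 3 exactly.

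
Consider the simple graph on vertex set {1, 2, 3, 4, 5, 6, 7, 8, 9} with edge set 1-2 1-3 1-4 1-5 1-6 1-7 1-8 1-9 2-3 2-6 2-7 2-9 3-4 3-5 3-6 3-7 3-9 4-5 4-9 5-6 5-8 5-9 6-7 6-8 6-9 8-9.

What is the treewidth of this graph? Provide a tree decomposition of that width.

Treewidth 4.
One such decomposition:
Bags: B1 = {1, 3, 5, 6, 9}  B2 = {1, 2, 3, 6, 9}  B3 = {1, 5, 6, 8, 9}  B4 = {1, 2, 3, 6, 7}  B5 = {1, 3, 4, 5, 9}
Tree: B1–B2, B1–B3, B2–B4, B1–B5

Every bag has size at most 5, so the width is 5 − 1 = 4 and tw(G) ≤ 4. For the lower bound, the 5 vertices {1, 5, 6, 8, 9} are pairwise adjacent, and any tree decomposition puts a clique entirely inside one bag — forcing width ≥ 4. Therefore the treewidth is 4.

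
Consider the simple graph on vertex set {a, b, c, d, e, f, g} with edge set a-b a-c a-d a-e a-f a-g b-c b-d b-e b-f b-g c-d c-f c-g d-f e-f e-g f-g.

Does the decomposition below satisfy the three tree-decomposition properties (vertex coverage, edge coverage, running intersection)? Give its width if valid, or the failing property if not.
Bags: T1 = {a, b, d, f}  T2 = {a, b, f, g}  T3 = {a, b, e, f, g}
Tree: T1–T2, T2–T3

A tree decomposition must satisfy three properties: every vertex lies in some bag; for every edge, both endpoints lie together in some bag; and for every vertex, the bags containing it form a connected subtree. Here vertex c appears in no bag, so the decomposition is invalid.

No — vertex c appears in no bag.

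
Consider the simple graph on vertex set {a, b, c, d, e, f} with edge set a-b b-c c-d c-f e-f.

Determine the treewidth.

A width-1 tree decomposition is:
Bags: B1 = {c, f}  B2 = {c, d}  B3 = {b, c}  B4 = {a, b}  B5 = {e, f}
Tree: B1–B2, B2–B3, B3–B4, B1–B5
Every bag has size at most 2, so the width is 2 − 1 = 1 and tw(G) ≤ 1. Any graph with an edge has treewidth ≥ 1, and G has the edge f–c. Therefore the treewidth is 1.

1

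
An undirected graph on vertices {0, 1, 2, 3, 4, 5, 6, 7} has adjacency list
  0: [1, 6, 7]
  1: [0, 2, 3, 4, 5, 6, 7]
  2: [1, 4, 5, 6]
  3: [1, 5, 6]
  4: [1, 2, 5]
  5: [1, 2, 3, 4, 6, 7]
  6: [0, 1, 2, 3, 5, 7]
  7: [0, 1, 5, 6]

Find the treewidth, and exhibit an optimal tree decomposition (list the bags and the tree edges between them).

Every bag has size at most 4, so the width is 4 − 1 = 3 and tw(G) ≤ 3. Conversely, {0, 1, 6, 7} is a clique of size 4, and the vertices of any clique must share a bag in every tree decomposition; so some bag has ≥ 4 vertices and tw(G) ≥ 3. The upper and lower bounds meet at 3, so that is the treewidth.

Treewidth 3.
One such decomposition:
Bags: B1 = {1, 3, 5, 6}  B2 = {1, 5, 6, 7}  B3 = {0, 1, 6, 7}  B4 = {1, 2, 5, 6}  B5 = {1, 2, 4, 5}
Tree: B1–B2, B2–B3, B2–B4, B4–B5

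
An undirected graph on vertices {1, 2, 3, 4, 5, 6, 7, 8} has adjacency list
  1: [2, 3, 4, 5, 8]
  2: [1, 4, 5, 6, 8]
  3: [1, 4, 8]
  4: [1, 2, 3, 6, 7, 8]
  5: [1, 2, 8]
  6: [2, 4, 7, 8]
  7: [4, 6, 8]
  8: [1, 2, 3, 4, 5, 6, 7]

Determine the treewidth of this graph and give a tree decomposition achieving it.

Treewidth 3.
One optimal decomposition is:
Bags: B1 = {1, 2, 5, 8}  B2 = {1, 2, 4, 8}  B3 = {1, 3, 4, 8}  B4 = {2, 4, 6, 8}  B5 = {4, 6, 7, 8}
Tree: B1–B2, B2–B3, B2–B4, B4–B5

Each bag holds 4 vertices, so the decomposition has width 3, which upper-bounds the treewidth. For the lower bound, the 4 vertices {1, 2, 4, 8} are pairwise adjacent, and any tree decomposition puts a clique entirely inside one bag — forcing width ≥ 3. Therefore the treewidth is 3.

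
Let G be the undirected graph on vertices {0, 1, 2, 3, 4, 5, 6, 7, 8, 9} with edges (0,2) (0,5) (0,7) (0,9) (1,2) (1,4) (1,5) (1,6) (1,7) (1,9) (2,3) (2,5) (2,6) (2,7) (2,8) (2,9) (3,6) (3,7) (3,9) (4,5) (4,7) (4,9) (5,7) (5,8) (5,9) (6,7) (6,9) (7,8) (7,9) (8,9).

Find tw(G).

A width-4 tree decomposition is:
Bags: B1 = {1, 2, 6, 7, 9}  B2 = {1, 2, 5, 7, 9}  B3 = {0, 2, 5, 7, 9}  B4 = {1, 4, 5, 7, 9}  B5 = {2, 5, 7, 8, 9}  B6 = {2, 3, 6, 7, 9}
Tree: B1–B2, B2–B3, B2–B4, B2–B5, B1–B6
Every bag has size at most 5, so the width is 5 − 1 = 4 and tw(G) ≤ 4. Conversely, {2, 3, 6, 7, 9} is a clique of size 5, and the vertices of any clique must share a bag in every tree decomposition; so some bag has ≥ 5 vertices and tw(G) ≥ 4. Combining the bounds, tw(G) = 4.

4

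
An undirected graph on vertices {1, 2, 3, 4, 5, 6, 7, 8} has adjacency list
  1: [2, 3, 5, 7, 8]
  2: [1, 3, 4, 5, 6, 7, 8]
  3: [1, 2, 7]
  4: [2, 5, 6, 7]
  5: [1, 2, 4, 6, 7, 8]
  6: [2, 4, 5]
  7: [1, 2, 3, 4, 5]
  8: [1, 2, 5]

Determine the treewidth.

A width-3 tree decomposition is:
Bags: B1 = {1, 2, 5, 7}  B2 = {2, 4, 5, 7}  B3 = {1, 2, 3, 7}  B4 = {1, 2, 5, 8}  B5 = {2, 4, 5, 6}
Tree: B1–B2, B1–B3, B1–B4, B2–B5
The largest bag has 4 vertices, giving width 3; this decomposition certifies tw(G) ≤ 3. For the lower bound, the 4 vertices {1, 2, 3, 7} are pairwise adjacent, and any tree decomposition puts a clique entirely inside one bag — forcing width ≥ 3. Hence tw(G) = 3 exactly.

3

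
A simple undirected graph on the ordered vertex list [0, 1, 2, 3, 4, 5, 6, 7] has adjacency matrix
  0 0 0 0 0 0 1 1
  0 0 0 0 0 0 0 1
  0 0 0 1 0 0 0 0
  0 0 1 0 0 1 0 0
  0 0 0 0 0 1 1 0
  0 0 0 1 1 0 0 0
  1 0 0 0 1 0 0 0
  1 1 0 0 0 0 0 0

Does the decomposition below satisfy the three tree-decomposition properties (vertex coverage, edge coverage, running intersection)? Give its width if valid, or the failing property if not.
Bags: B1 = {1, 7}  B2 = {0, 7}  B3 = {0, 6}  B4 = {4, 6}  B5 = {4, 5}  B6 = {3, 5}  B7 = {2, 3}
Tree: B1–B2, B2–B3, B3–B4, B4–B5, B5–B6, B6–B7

Yes; width 1.

Checking the three conditions: (i) the bags cover all of {0, 1, 2, 3, 4, 5, 6, 7}; (ii) for each edge, some bag contains both endpoints; (iii) the bags containing any fixed vertex form a subtree. All hold, so the decomposition is valid with width 2 − 1 = 1.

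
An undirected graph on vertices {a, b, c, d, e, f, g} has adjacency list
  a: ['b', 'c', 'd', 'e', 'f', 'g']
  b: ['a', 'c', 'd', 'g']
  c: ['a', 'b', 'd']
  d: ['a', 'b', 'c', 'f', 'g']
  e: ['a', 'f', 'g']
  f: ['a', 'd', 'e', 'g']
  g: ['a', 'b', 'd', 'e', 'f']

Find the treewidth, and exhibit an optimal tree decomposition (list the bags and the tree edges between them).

Each bag holds 4 vertices, so the decomposition has width 3, which upper-bounds the treewidth. On the other hand G contains the 4-clique {a, d, f, g}. A clique must lie in a single bag of any decomposition, so no decomposition can have width below 3. Hence tw(G) = 3 exactly.

Treewidth 3.
One such decomposition:
Bags: B1 = {a, e, f, g}  B2 = {a, d, f, g}  B3 = {a, b, d, g}  B4 = {a, b, c, d}
Tree: B1–B2, B2–B3, B3–B4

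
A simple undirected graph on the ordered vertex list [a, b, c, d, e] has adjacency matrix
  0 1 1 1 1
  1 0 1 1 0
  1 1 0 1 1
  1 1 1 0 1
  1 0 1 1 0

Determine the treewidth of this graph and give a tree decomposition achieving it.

Treewidth 3.
One optimal decomposition is:
Bags: B1 = {a, b, c, d}  B2 = {a, c, d, e}
Tree: B1–B2

The largest bag has 4 vertices, giving width 3; this decomposition certifies tw(G) ≤ 3. On the other hand G contains the 4-clique {a, c, d, e}. A clique must lie in a single bag of any decomposition, so no decomposition can have width below 3. Combining the bounds, tw(G) = 3.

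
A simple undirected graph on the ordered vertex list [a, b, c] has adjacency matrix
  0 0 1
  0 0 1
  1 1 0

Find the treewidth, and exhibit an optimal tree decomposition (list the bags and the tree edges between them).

Treewidth 1.
One such decomposition:
Bags: B1 = {b, c}  B2 = {a, c}
Tree: B1–B2

The largest bag has 2 vertices, giving width 1; this decomposition certifies tw(G) ≤ 1. Any graph with an edge has treewidth ≥ 1, and G has the edge c–b. The upper and lower bounds meet at 1, so that is the treewidth.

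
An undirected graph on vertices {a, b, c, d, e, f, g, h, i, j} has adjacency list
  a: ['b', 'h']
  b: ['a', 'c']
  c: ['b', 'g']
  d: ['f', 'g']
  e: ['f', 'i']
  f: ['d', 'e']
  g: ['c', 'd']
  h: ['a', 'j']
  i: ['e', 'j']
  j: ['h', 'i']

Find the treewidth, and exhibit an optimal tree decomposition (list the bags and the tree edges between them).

Treewidth 2.
One such decomposition:
Bags: B1 = {h, i, j}  B2 = {a, h, i}  B3 = {a, b, i}  B4 = {b, c, i}  B5 = {c, g, i}  B6 = {d, g, i}  B7 = {d, f, i}  B8 = {e, f, i}
Tree: B1–B2, B2–B3, B3–B4, B4–B5, B5–B6, B6–B7, B7–B8

Every bag has size at most 3, so the width is 3 − 1 = 2 and tw(G) ≤ 2. The edges i–j–h–a–b–c–g–d–f–e–i form a cycle, so G is not a tree and its treewidth is at least 2. Combining the bounds, tw(G) = 2.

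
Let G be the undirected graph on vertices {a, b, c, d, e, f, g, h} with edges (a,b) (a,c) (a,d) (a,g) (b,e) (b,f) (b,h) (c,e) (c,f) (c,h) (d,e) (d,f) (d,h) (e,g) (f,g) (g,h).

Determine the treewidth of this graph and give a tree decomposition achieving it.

Treewidth 4.
One such decomposition:
Bags: B1 = {a, d, e, f, h}  B2 = {a, e, f, g, h}  B3 = {a, b, e, f, h}  B4 = {a, c, e, f, h}
Tree: B1–B2, B2–B3, B3–B4

Each bag holds 5 vertices, so the decomposition has width 4, which upper-bounds the treewidth. For the lower bound: the 5 vertex sets {d,e}, {a,g}, {b,f}, {h}, {c} are disjoint, each induces a connected subgraph, and every pair is joined by at least one edge of G. Contracting each set to a single vertex therefore yields K_{5} as a minor, and since treewidth is minor-monotone, tw(G) ≥ tw(K_{5}) = 4. Hence tw(G) = 4 exactly.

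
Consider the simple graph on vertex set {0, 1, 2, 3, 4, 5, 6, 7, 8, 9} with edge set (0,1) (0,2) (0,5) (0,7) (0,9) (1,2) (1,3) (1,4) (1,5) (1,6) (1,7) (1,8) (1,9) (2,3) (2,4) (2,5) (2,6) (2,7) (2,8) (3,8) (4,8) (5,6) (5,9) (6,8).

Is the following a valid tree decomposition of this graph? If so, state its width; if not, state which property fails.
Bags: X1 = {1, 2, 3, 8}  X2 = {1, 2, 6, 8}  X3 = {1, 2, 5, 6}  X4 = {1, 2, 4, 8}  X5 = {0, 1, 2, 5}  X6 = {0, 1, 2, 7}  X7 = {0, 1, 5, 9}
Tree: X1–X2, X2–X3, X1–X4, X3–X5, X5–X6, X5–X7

Every vertex of G appears in some bag (union = {0, 1, 2, 3, 4, 5, 6, 7, 8, 9}); every edge is covered by a bag; and for each vertex v the set of bags containing v is connected in the bag tree. The decomposition is therefore valid. The largest bag has 4 vertices, so the width is 3.

Yes; width 3.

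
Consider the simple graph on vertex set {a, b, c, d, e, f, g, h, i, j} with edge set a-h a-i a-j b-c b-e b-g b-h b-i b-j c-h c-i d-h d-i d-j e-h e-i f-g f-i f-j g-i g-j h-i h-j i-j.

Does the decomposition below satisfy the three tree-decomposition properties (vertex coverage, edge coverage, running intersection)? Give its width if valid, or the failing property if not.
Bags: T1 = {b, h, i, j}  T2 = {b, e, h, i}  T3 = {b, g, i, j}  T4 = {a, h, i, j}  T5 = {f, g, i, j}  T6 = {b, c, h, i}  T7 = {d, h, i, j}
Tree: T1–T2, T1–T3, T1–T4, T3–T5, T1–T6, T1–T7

Yes; width 3.

Every vertex of G appears in some bag (union = {a, b, c, d, e, f, g, h, i, j}); every edge is covered by a bag; and for each vertex v the set of bags containing v is connected in the bag tree. The decomposition is therefore valid. The largest bag has 4 vertices, so the width is 3.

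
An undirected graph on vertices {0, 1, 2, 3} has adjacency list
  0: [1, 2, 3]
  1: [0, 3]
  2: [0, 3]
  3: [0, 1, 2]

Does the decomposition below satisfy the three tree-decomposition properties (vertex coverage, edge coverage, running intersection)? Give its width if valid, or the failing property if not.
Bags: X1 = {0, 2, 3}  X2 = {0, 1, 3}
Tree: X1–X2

Every vertex of G appears in some bag (union = {0, 1, 2, 3}); every edge is covered by a bag; and for each vertex v the set of bags containing v is connected in the bag tree. The decomposition is therefore valid. The largest bag has 3 vertices, so the width is 2.

Yes; width 2.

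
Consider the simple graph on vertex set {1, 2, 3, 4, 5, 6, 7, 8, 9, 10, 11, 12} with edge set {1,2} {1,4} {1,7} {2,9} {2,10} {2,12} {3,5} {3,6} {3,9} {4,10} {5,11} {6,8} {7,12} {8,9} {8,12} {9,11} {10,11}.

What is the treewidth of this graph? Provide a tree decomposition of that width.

The largest bag has 4 vertices, giving width 3; this decomposition certifies tw(G) ≤ 3. For the lower bound: the 4 vertex sets {3,5,6}, {8}, {9}, {2,10,11,12} are disjoint, each induces a connected subgraph, and every pair is joined by at least one edge of G. Contracting each set to a single vertex therefore yields K_{4} as a minor, and since treewidth is minor-monotone, tw(G) ≥ tw(K_{4}) = 3. Therefore the treewidth is 3.

Treewidth 3.
Bags: B1 = {3, 5, 6, 8}  B2 = {3, 5, 8, 9}  B3 = {5, 8, 9, 11}  B4 = {8, 9, 11, 12}  B5 = {2, 9, 11, 12}  B6 = {2, 10, 11, 12}  B7 = {2, 7, 10, 12}  B8 = {1, 2, 7, 10}  B9 = {1, 4, 7, 10}
Tree: B1–B2, B2–B3, B3–B4, B4–B5, B5–B6, B6–B7, B7–B8, B8–B9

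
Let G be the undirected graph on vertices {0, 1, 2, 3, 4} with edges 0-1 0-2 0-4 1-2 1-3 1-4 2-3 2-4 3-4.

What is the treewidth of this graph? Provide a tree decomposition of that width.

Treewidth 3.
One optimal decomposition is:
Bags: B1 = {1, 2, 3, 4}  B2 = {0, 1, 2, 4}
Tree: B1–B2

The largest bag has 4 vertices, giving width 3; this decomposition certifies tw(G) ≤ 3. On the other hand G contains the 4-clique {0, 1, 2, 4}. A clique must lie in a single bag of any decomposition, so no decomposition can have width below 3. Combining the bounds, tw(G) = 3.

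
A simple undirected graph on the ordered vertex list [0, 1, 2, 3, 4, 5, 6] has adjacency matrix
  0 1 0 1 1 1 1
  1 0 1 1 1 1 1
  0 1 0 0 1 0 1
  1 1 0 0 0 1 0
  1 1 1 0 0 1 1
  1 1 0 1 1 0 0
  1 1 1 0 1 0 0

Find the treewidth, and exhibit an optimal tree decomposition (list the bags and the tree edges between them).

The largest bag has 4 vertices, giving width 3; this decomposition certifies tw(G) ≤ 3. Conversely, {0, 1, 3, 5} is a clique of size 4, and the vertices of any clique must share a bag in every tree decomposition; so some bag has ≥ 4 vertices and tw(G) ≥ 3. Hence tw(G) = 3 exactly.

Treewidth 3.
One such decomposition:
Bags: B1 = {0, 1, 4, 5}  B2 = {0, 1, 4, 6}  B3 = {1, 2, 4, 6}  B4 = {0, 1, 3, 5}
Tree: B1–B2, B2–B3, B1–B4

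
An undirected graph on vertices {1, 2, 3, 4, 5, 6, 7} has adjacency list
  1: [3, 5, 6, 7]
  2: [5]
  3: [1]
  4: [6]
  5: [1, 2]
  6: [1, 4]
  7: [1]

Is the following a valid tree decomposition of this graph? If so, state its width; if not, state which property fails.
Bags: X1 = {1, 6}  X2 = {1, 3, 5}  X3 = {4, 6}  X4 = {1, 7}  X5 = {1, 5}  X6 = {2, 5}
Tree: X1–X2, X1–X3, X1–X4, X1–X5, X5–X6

A tree decomposition must satisfy three properties: every vertex lies in some bag; for every edge, both endpoints lie together in some bag; and for every vertex, the bags containing it form a connected subtree. Here bags containing vertex 5 are not connected in the tree, so the decomposition is invalid.

No — bags containing vertex 5 are not connected in the tree.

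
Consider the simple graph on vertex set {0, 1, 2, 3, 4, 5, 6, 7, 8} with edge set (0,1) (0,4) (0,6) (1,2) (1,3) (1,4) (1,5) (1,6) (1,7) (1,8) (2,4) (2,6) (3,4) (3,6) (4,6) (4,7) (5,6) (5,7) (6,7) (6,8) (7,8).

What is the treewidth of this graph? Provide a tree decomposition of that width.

Every bag has size at most 4, so the width is 4 − 1 = 3 and tw(G) ≤ 3. Conversely, {1, 6, 7, 8} is a clique of size 4, and the vertices of any clique must share a bag in every tree decomposition; so some bag has ≥ 4 vertices and tw(G) ≥ 3. Hence tw(G) = 3 exactly.

Treewidth 3.
Bags: B1 = {1, 5, 6, 7}  B2 = {1, 4, 6, 7}  B3 = {1, 2, 4, 6}  B4 = {1, 3, 4, 6}  B5 = {0, 1, 4, 6}  B6 = {1, 6, 7, 8}
Tree: B1–B2, B2–B3, B3–B4, B4–B5, B2–B6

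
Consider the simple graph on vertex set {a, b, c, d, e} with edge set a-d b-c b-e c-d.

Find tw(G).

A width-1 tree decomposition is:
Bags: B1 = {b, e}  B2 = {b, c}  B3 = {c, d}  B4 = {a, d}
Tree: B1–B2, B2–B3, B3–B4
Each bag holds 2 vertices, so the decomposition has width 1, which upper-bounds the treewidth. G has an edge, so its treewidth is at least 1. Hence tw(G) = 1 exactly.

1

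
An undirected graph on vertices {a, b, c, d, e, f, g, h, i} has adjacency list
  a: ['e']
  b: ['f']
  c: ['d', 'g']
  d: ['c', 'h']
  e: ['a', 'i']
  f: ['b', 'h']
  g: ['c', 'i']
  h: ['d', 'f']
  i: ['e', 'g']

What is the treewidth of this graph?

A width-1 tree decomposition is:
Bags: B1 = {b, f}  B2 = {f, h}  B3 = {d, h}  B4 = {c, d}  B5 = {c, g}  B6 = {g, i}  B7 = {e, i}  B8 = {a, e}
Tree: B1–B2, B2–B3, B3–B4, B4–B5, B5–B6, B6–B7, B7–B8
Each bag holds 2 vertices, so the decomposition has width 1, which upper-bounds the treewidth. Any graph with an edge has treewidth ≥ 1, and G has the edge b–f. The upper and lower bounds meet at 1, so that is the treewidth.

1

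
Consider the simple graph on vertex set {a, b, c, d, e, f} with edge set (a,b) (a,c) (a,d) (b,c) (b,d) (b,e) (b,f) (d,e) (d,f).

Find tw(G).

A width-2 tree decomposition is:
Bags: B1 = {b, d, e}  B2 = {a, b, d}  B3 = {b, d, f}  B4 = {a, b, c}
Tree: B1–B2, B2–B3, B2–B4
Each bag holds 3 vertices, so the decomposition has width 2, which upper-bounds the treewidth. Conversely, {b, d, e} is a clique of size 3, and the vertices of any clique must share a bag in every tree decomposition; so some bag has ≥ 3 vertices and tw(G) ≥ 2. Combining the bounds, tw(G) = 2.

2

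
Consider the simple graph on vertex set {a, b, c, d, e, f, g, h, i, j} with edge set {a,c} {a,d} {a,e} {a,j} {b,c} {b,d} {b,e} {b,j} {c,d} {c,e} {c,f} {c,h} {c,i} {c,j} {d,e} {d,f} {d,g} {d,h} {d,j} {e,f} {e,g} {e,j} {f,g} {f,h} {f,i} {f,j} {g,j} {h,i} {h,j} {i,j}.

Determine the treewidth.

A width-4 tree decomposition is:
Bags: B1 = {a, c, d, e, j}  B2 = {c, d, e, f, j}  B3 = {c, d, f, h, j}  B4 = {d, e, f, g, j}  B5 = {c, f, h, i, j}  B6 = {b, c, d, e, j}
Tree: B1–B2, B2–B3, B2–B4, B3–B5, B1–B6
The largest bag has 5 vertices, giving width 4; this decomposition certifies tw(G) ≤ 4. Conversely, {d, e, f, g, j} is a clique of size 5, and the vertices of any clique must share a bag in every tree decomposition; so some bag has ≥ 5 vertices and tw(G) ≥ 4. Hence tw(G) = 4 exactly.

4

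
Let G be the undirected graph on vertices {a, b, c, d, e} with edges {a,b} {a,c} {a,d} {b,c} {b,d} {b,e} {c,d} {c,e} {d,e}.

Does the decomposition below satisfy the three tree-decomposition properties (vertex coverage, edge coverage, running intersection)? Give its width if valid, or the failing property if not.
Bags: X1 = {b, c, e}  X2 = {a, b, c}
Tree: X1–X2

No — vertex d appears in no bag.

A tree decomposition must satisfy three properties: every vertex lies in some bag; for every edge, both endpoints lie together in some bag; and for every vertex, the bags containing it form a connected subtree. Here vertex d appears in no bag, so the decomposition is invalid.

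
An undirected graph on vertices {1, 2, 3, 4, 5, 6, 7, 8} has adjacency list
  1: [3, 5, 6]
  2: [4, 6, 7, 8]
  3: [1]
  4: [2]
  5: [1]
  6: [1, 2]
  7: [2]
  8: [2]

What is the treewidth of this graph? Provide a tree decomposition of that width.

Treewidth 1.
Bags: B1 = {2, 8}  B2 = {2, 4}  B3 = {2, 6}  B4 = {1, 6}  B5 = {1, 3}  B6 = {1, 5}  B7 = {2, 7}
Tree: B1–B2, B2–B3, B3–B4, B4–B5, B4–B6, B1–B7

The largest bag has 2 vertices, giving width 1; this decomposition certifies tw(G) ≤ 1. Since G has at least one edge (e.g. 8–2), it is not an edgeless graph, so tw(G) ≥ 1. Therefore the treewidth is 1.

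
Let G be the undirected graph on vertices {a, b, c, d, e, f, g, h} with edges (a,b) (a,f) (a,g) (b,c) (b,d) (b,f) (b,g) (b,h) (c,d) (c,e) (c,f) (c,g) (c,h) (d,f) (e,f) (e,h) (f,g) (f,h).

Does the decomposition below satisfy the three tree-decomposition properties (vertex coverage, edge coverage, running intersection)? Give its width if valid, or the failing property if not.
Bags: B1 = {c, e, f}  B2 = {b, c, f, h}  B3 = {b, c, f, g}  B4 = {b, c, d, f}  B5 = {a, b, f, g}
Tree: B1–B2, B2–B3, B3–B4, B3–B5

No — edge (h,e) lies in no bag.

A tree decomposition must satisfy three properties: every vertex lies in some bag; for every edge, both endpoints lie together in some bag; and for every vertex, the bags containing it form a connected subtree. Here edge (h,e) lies in no bag, so the decomposition is invalid.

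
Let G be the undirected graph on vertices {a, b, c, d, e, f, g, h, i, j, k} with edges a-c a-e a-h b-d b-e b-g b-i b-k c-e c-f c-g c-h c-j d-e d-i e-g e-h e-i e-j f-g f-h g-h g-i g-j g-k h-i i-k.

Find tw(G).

3

A width-3 tree decomposition is:
Bags: B1 = {c, f, g, h}  B2 = {c, e, g, h}  B3 = {c, e, g, j}  B4 = {e, g, h, i}  B5 = {b, e, g, i}  B6 = {a, c, e, h}  B7 = {b, d, e, i}  B8 = {b, g, i, k}
Tree: B1–B2, B2–B3, B2–B4, B4–B5, B2–B6, B5–B7, B5–B8
Each bag holds 4 vertices, so the decomposition has width 3, which upper-bounds the treewidth. For the lower bound, the 4 vertices {b, d, e, i} are pairwise adjacent, and any tree decomposition puts a clique entirely inside one bag — forcing width ≥ 3. Therefore the treewidth is 3.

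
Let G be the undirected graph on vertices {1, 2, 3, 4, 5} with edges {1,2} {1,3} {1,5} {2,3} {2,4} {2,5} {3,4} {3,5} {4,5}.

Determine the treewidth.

A width-3 tree decomposition is:
Bags: B1 = {2, 3, 4, 5}  B2 = {1, 2, 3, 5}
Tree: B1–B2
Every bag has size at most 4, so the width is 4 − 1 = 3 and tw(G) ≤ 3. Conversely, {1, 2, 3, 5} is a clique of size 4, and the vertices of any clique must share a bag in every tree decomposition; so some bag has ≥ 4 vertices and tw(G) ≥ 3. Combining the bounds, tw(G) = 3.

3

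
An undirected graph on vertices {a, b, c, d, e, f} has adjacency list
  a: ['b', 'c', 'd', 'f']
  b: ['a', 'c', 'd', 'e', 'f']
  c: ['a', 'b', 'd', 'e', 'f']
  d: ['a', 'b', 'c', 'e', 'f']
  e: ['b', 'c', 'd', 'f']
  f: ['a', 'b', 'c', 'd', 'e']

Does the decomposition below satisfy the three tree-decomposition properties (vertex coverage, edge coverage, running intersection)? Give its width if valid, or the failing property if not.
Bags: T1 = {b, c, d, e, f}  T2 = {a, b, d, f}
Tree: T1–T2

A tree decomposition must satisfy three properties: every vertex lies in some bag; for every edge, both endpoints lie together in some bag; and for every vertex, the bags containing it form a connected subtree. Here edge (c,a) lies in no bag, so the decomposition is invalid.

No — edge (c,a) lies in no bag.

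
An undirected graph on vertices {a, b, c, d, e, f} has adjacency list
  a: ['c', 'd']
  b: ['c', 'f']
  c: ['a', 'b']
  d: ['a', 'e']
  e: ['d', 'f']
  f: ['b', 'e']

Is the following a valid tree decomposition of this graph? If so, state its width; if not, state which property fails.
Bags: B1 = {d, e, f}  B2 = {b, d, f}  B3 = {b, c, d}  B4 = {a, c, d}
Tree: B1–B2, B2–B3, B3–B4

Vertex coverage: the bags together contain {a, b, c, d, e, f}, the full vertex set. Edge coverage: each edge of G has both endpoints in at least one bag. Running intersection: for every vertex, the bags containing it form a connected subtree. All three properties hold, so this is a valid tree decomposition of width max|bag| − 1 = 2, and hence tw(G) ≤ 2.

Yes; width 2.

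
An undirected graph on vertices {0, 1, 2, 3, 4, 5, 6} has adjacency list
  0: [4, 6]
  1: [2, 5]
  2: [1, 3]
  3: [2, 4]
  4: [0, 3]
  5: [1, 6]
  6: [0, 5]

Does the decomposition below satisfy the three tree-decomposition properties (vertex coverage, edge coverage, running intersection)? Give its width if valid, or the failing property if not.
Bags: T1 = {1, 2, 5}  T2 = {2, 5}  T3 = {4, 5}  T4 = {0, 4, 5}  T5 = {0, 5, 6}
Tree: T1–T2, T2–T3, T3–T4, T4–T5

A tree decomposition must satisfy three properties: every vertex lies in some bag; for every edge, both endpoints lie together in some bag; and for every vertex, the bags containing it form a connected subtree. Here vertex 3 appears in no bag, so the decomposition is invalid.

No — vertex 3 appears in no bag.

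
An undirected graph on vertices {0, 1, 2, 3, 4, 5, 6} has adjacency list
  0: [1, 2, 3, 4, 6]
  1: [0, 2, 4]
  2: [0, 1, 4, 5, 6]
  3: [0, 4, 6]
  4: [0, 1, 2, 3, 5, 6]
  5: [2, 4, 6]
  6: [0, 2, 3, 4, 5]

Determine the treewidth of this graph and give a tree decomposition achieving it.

Treewidth 3.
One optimal decomposition is:
Bags: B1 = {0, 1, 2, 4}  B2 = {0, 2, 4, 6}  B3 = {2, 4, 5, 6}  B4 = {0, 3, 4, 6}
Tree: B1–B2, B2–B3, B2–B4

Each bag holds 4 vertices, so the decomposition has width 3, which upper-bounds the treewidth. For the lower bound, the 4 vertices {0, 1, 2, 4} are pairwise adjacent, and any tree decomposition puts a clique entirely inside one bag — forcing width ≥ 3. Combining the bounds, tw(G) = 3.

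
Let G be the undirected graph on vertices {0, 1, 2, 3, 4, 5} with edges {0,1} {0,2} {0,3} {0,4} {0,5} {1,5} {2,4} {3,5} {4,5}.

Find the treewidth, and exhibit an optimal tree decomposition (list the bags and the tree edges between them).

Each bag holds 3 vertices, so the decomposition has width 2, which upper-bounds the treewidth. Conversely, {0, 2, 4} is a clique of size 3, and the vertices of any clique must share a bag in every tree decomposition; so some bag has ≥ 3 vertices and tw(G) ≥ 2. Combining the bounds, tw(G) = 2.

Treewidth 2.
Bags: B1 = {0, 4, 5}  B2 = {0, 3, 5}  B3 = {0, 2, 4}  B4 = {0, 1, 5}
Tree: B1–B2, B1–B3, B1–B4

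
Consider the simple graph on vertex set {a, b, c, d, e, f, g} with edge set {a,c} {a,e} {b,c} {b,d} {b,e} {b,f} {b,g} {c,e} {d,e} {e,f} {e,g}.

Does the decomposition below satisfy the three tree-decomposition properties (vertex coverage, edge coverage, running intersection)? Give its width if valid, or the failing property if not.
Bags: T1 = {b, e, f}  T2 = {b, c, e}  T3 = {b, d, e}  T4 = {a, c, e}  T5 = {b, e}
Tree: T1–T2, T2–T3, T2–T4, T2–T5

A tree decomposition must satisfy three properties: every vertex lies in some bag; for every edge, both endpoints lie together in some bag; and for every vertex, the bags containing it form a connected subtree. Here vertex g appears in no bag, so the decomposition is invalid.

No — vertex g appears in no bag.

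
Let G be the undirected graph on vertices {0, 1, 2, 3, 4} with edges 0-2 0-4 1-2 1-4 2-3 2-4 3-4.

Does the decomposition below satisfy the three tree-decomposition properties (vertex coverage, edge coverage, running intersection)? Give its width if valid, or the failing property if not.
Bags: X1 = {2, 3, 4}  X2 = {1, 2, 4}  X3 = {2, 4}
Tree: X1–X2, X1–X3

No — vertex 0 appears in no bag.

A tree decomposition must satisfy three properties: every vertex lies in some bag; for every edge, both endpoints lie together in some bag; and for every vertex, the bags containing it form a connected subtree. Here vertex 0 appears in no bag, so the decomposition is invalid.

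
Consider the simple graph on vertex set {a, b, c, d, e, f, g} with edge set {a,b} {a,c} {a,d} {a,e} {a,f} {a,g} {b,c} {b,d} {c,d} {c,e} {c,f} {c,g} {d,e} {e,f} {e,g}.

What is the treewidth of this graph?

3

A width-3 tree decomposition is:
Bags: B1 = {a, c, e, f}  B2 = {a, c, d, e}  B3 = {a, c, e, g}  B4 = {a, b, c, d}
Tree: B1–B2, B2–B3, B2–B4
The largest bag has 4 vertices, giving width 3; this decomposition certifies tw(G) ≤ 3. For the lower bound, the 4 vertices {a, c, d, e} are pairwise adjacent, and any tree decomposition puts a clique entirely inside one bag — forcing width ≥ 3. Therefore the treewidth is 3.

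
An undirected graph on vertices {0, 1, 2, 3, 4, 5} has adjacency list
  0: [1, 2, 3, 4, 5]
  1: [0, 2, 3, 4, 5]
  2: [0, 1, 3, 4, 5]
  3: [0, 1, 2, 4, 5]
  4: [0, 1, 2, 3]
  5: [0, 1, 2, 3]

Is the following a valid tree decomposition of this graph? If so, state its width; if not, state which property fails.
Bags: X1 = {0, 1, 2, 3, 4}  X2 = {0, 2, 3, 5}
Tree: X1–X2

No — edge (1,5) lies in no bag.

A tree decomposition must satisfy three properties: every vertex lies in some bag; for every edge, both endpoints lie together in some bag; and for every vertex, the bags containing it form a connected subtree. Here edge (1,5) lies in no bag, so the decomposition is invalid.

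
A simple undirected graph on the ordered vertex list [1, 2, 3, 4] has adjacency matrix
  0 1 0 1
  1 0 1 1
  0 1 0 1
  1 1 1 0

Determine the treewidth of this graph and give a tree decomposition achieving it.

Each bag holds 3 vertices, so the decomposition has width 2, which upper-bounds the treewidth. For the lower bound, the 3 vertices {1, 2, 4} are pairwise adjacent, and any tree decomposition puts a clique entirely inside one bag — forcing width ≥ 2. Combining the bounds, tw(G) = 2.

Treewidth 2.
Bags: B1 = {1, 2, 4}  B2 = {2, 3, 4}
Tree: B1–B2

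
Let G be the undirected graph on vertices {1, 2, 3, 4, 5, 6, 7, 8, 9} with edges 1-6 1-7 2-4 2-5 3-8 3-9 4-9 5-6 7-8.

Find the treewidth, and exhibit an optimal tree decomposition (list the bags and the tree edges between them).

Treewidth 2.
One optimal decomposition is:
Bags: B1 = {1, 5, 6}  B2 = {1, 5, 7}  B3 = {5, 7, 8}  B4 = {3, 5, 8}  B5 = {3, 5, 9}  B6 = {4, 5, 9}  B7 = {2, 4, 5}
Tree: B1–B2, B2–B3, B3–B4, B4–B5, B5–B6, B6–B7

Every bag has size at most 3, so the width is 3 − 1 = 2 and tw(G) ≤ 2. Since 5–6–1–7–8–3–9–4–2–5 is a cycle in G, G is not acyclic. Forests are exactly the graphs of treewidth ≤ 1, so tw(G) ≥ 2. Hence tw(G) = 2 exactly.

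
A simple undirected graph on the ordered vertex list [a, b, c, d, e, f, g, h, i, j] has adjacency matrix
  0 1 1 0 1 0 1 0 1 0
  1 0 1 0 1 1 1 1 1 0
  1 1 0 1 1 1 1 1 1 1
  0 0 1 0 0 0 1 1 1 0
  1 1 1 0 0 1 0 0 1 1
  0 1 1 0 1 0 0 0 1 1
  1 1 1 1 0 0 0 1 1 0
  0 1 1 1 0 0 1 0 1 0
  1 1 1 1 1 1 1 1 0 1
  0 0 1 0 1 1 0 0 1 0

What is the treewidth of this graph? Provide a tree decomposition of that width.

Every bag has size at most 5, so the width is 5 − 1 = 4 and tw(G) ≤ 4. For the lower bound, the 5 vertices {c, d, g, h, i} are pairwise adjacent, and any tree decomposition puts a clique entirely inside one bag — forcing width ≥ 4. Therefore the treewidth is 4.

Treewidth 4.
Bags: B1 = {a, b, c, g, i}  B2 = {a, b, c, e, i}  B3 = {b, c, e, f, i}  B4 = {c, e, f, i, j}  B5 = {b, c, g, h, i}  B6 = {c, d, g, h, i}
Tree: B1–B2, B2–B3, B3–B4, B1–B5, B5–B6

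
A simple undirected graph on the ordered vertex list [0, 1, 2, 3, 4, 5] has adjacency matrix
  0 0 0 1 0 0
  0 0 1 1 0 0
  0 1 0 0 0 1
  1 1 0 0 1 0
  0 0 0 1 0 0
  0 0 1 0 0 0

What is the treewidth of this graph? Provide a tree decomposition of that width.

The largest bag has 2 vertices, giving width 1; this decomposition certifies tw(G) ≤ 1. Since G has at least one edge (e.g. 2–1), it is not an edgeless graph, so tw(G) ≥ 1. Hence tw(G) = 1 exactly.

Treewidth 1.
One optimal decomposition is:
Bags: B1 = {1, 2}  B2 = {1, 3}  B3 = {3, 4}  B4 = {2, 5}  B5 = {0, 3}
Tree: B1–B2, B2–B3, B1–B4, B2–B5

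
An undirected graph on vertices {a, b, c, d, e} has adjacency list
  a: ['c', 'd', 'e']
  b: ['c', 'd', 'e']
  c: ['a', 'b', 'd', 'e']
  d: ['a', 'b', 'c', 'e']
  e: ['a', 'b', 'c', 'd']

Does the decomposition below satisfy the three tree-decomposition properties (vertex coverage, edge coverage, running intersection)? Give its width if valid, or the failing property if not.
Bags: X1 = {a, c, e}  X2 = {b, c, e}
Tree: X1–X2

No — vertex d appears in no bag.

A tree decomposition must satisfy three properties: every vertex lies in some bag; for every edge, both endpoints lie together in some bag; and for every vertex, the bags containing it form a connected subtree. Here vertex d appears in no bag, so the decomposition is invalid.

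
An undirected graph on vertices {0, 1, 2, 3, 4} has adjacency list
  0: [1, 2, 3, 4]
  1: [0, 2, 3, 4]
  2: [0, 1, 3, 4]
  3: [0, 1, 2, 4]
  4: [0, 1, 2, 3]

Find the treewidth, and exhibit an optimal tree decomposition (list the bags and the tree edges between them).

A single bag containing all 5 vertices is trivially a valid decomposition of width 4. Conversely, {0, 1, 2, 3, 4} is a clique of size 5, and the vertices of any clique must share a bag in every tree decomposition; so some bag has ≥ 5 vertices and tw(G) ≥ 4. Combining the bounds, tw(G) = 4.

Treewidth 4.
One such decomposition:
Bags: B1 = {0, 1, 2, 3, 4}
Tree: (single bag)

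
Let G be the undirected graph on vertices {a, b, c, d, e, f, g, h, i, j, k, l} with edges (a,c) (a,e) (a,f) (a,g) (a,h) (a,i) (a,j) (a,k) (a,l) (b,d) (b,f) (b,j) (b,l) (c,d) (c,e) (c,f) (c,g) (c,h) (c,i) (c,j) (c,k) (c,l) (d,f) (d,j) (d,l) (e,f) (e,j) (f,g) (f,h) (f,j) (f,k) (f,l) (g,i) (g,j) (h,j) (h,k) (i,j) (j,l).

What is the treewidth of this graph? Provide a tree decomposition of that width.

Treewidth 4.
One such decomposition:
Bags: B1 = {a, c, f, h, j}  B2 = {a, c, f, g, j}  B3 = {a, c, f, h, k}  B4 = {a, c, f, j, l}  B5 = {a, c, e, f, j}  B6 = {c, d, f, j, l}  B7 = {a, c, g, i, j}  B8 = {b, d, f, j, l}
Tree: B1–B2, B1–B3, B2–B4, B4–B5, B4–B6, B2–B7, B6–B8

The largest bag has 5 vertices, giving width 4; this decomposition certifies tw(G) ≤ 4. On the other hand G contains the 5-clique {c, d, f, j, l}. A clique must lie in a single bag of any decomposition, so no decomposition can have width below 4. The upper and lower bounds meet at 4, so that is the treewidth.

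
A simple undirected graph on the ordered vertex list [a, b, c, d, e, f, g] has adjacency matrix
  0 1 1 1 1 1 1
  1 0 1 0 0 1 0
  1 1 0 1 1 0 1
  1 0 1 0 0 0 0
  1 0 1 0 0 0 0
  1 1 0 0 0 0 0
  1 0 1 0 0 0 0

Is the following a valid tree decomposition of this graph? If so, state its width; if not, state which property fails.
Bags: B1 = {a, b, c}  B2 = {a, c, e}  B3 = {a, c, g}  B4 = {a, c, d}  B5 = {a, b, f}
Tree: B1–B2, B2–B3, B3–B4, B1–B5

Checking the three conditions: (i) the bags cover all of {a, b, c, d, e, f, g}; (ii) for each edge, some bag contains both endpoints; (iii) the bags containing any fixed vertex form a subtree. All hold, so the decomposition is valid with width 3 − 1 = 2.

Yes; width 2.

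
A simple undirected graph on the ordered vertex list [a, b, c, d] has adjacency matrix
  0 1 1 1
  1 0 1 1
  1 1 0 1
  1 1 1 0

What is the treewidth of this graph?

3

A width-3 tree decomposition is:
Bags: B1 = {a, b, c, d}
Tree: (single bag)
A single bag containing all 4 vertices is trivially a valid decomposition of width 3. Conversely, {a, b, c, d} is a clique of size 4, and the vertices of any clique must share a bag in every tree decomposition; so some bag has ≥ 4 vertices and tw(G) ≥ 3. Hence tw(G) = 3 exactly.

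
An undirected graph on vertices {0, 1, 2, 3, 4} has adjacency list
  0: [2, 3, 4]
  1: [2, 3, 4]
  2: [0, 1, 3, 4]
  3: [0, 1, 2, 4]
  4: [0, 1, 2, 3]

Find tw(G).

3

A width-3 tree decomposition is:
Bags: B1 = {0, 2, 3, 4}  B2 = {1, 2, 3, 4}
Tree: B1–B2
The largest bag has 4 vertices, giving width 3; this decomposition certifies tw(G) ≤ 3. On the other hand G contains the 4-clique {0, 2, 3, 4}. A clique must lie in a single bag of any decomposition, so no decomposition can have width below 3. Therefore the treewidth is 3.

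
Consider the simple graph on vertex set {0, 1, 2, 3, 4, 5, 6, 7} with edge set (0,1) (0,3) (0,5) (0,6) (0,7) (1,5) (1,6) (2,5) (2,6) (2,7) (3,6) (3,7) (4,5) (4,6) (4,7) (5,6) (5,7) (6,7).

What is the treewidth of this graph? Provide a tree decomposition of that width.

Treewidth 3.
Bags: B1 = {4, 5, 6, 7}  B2 = {2, 5, 6, 7}  B3 = {0, 5, 6, 7}  B4 = {0, 1, 5, 6}  B5 = {0, 3, 6, 7}
Tree: B1–B2, B1–B3, B3–B4, B3–B5

The largest bag has 4 vertices, giving width 3; this decomposition certifies tw(G) ≤ 3. Conversely, {0, 3, 6, 7} is a clique of size 4, and the vertices of any clique must share a bag in every tree decomposition; so some bag has ≥ 4 vertices and tw(G) ≥ 3. Combining the bounds, tw(G) = 3.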